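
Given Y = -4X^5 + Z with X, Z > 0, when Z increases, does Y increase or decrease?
Y increases

Taking the partial derivative:
∂Y/∂Z = 1

∂Y/∂Z = 1 > 0 (assuming positive values)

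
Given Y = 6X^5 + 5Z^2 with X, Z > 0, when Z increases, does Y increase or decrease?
Y increases

Taking the partial derivative:
∂Y/∂Z = 10Z

∂Y/∂Z = 10Z > 0 (assuming positive values)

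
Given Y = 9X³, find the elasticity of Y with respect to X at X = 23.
Elasticity = 3

Elasticity = (dY/dX) · (X/Y)

dY/dX = 27·X²
At X = 23: dY/dX = 14283, Y = 109503

Elasticity = 14283 · (23 / 109503) = 3

Interpretation: for a small percentage change in X, the percentage change in Y is approximately 3.00 times as large.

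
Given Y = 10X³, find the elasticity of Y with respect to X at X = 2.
Elasticity = 3

Elasticity = (dY/dX) · (X/Y)

dY/dX = 30·X²
At X = 2: dY/dX = 120, Y = 80

Elasticity = 120 · (2 / 80) = 3

Interpretation: for a small percentage change in X, the percentage change in Y is approximately 3.00 times as large.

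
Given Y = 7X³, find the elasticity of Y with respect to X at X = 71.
Elasticity = 3

Elasticity = (dY/dX) · (X/Y)

dY/dX = 21·X²
At X = 71: dY/dX = 105861, Y = 2505377

Elasticity = 105861 · (71 / 2505377) = 3

Interpretation: for a small percentage change in X, the percentage change in Y is approximately 3.00 times as large.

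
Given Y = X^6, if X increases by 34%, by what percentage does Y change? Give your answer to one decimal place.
478.9%

For Y = X^6:
If X → X(1 + 0.34)
Then Y → Y · (1 + 0.34)^6
     ≈ Y · 5.7893

Percentage change = ((1 + 0.34)^6 − 1) × 100% ≈ 478.9%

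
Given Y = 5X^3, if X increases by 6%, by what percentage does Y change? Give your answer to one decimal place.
19.1%

For Y = 5X^3:
If X → X(1 + 0.06)
Then Y → Y · (1 + 0.06)^3
     ≈ Y · 1.1910

Percentage change = ((1 + 0.06)^3 − 1) × 100% ≈ 19.1%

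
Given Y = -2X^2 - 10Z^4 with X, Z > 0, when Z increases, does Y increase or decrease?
Y decreases

Taking the partial derivative:
∂Y/∂Z = -40Z^3

∂Y/∂Z = -40Z^3 < 0 (assuming positive values)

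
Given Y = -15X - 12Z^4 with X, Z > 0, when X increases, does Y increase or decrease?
Y decreases

Taking the partial derivative:
∂Y/∂X = -15

∂Y/∂X = -15 < 0 (assuming positive values)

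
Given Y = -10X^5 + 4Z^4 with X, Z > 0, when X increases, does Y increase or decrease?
Y decreases

Taking the partial derivative:
∂Y/∂X = -50X^4

∂Y/∂X = -50X^4 < 0 (assuming positive values)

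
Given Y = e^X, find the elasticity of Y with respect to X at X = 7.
Elasticity = 7

Elasticity = (dY/dX) · (X/Y)

dY/dX = e^X
At X = 7: dY/dX = e^7, Y = e^7

Elasticity = (e^7) · (7 / (e^7)) = 7

Interpretation: for a small percentage change in X, the percentage change in Y is approximately 7.00 times as large.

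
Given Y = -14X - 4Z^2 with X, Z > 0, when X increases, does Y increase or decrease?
Y decreases

Taking the partial derivative:
∂Y/∂X = -14

∂Y/∂X = -14 < 0 (assuming positive values)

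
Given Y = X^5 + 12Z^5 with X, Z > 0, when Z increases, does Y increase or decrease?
Y increases

Taking the partial derivative:
∂Y/∂Z = 60Z^4

∂Y/∂Z = 60Z^4 > 0 (assuming positive values)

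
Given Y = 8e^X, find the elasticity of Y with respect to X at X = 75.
Elasticity = 75

Elasticity = (dY/dX) · (X/Y)

dY/dX = 8·e^X
At X = 75: dY/dX = 8·e^75, Y = 8·e^75

Elasticity = (8·e^75) · (75 / (8·e^75)) = 75

Interpretation: for a small percentage change in X, the percentage change in Y is approximately 75.00 times as large.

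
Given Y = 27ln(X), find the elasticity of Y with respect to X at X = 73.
Elasticity = 1/ln(73) ≈ 0.2331

Elasticity = (dY/dX) · (X/Y)

dY/dX = 27/X
At X = 73: dY/dX = 27/73, Y = 27·ln(73)

Elasticity = (27/73) · (73 / (27·ln(73))) = 1/ln(73) ≈ 0.2331

Interpretation: for a small percentage change in X, the percentage change in Y is approximately 0.23 times as large.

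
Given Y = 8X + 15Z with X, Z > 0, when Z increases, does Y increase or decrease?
Y increases

Taking the partial derivative:
∂Y/∂Z = 15

∂Y/∂Z = 15 > 0 (assuming positive values)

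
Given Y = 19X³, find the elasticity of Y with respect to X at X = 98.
Elasticity = 3

Elasticity = (dY/dX) · (X/Y)

dY/dX = 57·X²
At X = 98: dY/dX = 547428, Y = 17882648

Elasticity = 547428 · (98 / 17882648) = 3

Interpretation: for a small percentage change in X, the percentage change in Y is approximately 3.00 times as large.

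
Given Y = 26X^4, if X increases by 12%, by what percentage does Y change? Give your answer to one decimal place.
57.4%

For Y = 26X^4:
If X → X(1 + 0.12)
Then Y → Y · (1 + 0.12)^4
     ≈ Y · 1.5735

Percentage change = ((1 + 0.12)^4 − 1) × 100% ≈ 57.4%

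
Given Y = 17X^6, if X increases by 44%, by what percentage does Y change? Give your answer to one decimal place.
791.6%

For Y = 17X^6:
If X → X(1 + 0.44)
Then Y → Y · (1 + 0.44)^6
     ≈ Y · 8.9161

Percentage change = ((1 + 0.44)^6 − 1) × 100% ≈ 791.6%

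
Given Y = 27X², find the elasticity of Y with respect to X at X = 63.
Elasticity = 2

Elasticity = (dY/dX) · (X/Y)

dY/dX = 54·X
At X = 63: dY/dX = 3402, Y = 107163

Elasticity = 3402 · (63 / 107163) = 2

Interpretation: for a small percentage change in X, the percentage change in Y is approximately 2.00 times as large.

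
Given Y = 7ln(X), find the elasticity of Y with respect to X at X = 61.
Elasticity = 1/ln(61) ≈ 0.2433

Elasticity = (dY/dX) · (X/Y)

dY/dX = 7/X
At X = 61: dY/dX = 7/61, Y = 7·ln(61)

Elasticity = (7/61) · (61 / (7·ln(61))) = 1/ln(61) ≈ 0.2433

Interpretation: for a small percentage change in X, the percentage change in Y is approximately 0.24 times as large.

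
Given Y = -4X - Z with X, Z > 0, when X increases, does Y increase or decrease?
Y decreases

Taking the partial derivative:
∂Y/∂X = -4

∂Y/∂X = -4 < 0 (assuming positive values)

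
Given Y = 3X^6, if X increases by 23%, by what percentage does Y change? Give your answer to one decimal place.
246.3%

For Y = 3X^6:
If X → X(1 + 0.23)
Then Y → Y · (1 + 0.23)^6
     ≈ Y · 3.4628

Percentage change = ((1 + 0.23)^6 − 1) × 100% ≈ 246.3%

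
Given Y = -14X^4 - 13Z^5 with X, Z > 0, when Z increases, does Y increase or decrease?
Y decreases

Taking the partial derivative:
∂Y/∂Z = -65Z^4

∂Y/∂Z = -65Z^4 < 0 (assuming positive values)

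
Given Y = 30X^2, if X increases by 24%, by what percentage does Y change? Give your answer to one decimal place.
53.8%

For Y = 30X^2:
If X → X(1 + 0.24)
Then Y → Y · (1 + 0.24)^2
     = Y · 1.5376

Percentage change = ((1 + 0.24)^2 − 1) × 100% ≈ 53.8%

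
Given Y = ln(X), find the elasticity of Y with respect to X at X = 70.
Elasticity = 1/ln(70) ≈ 0.2354

Elasticity = (dY/dX) · (X/Y)

dY/dX = 1/X
At X = 70: dY/dX = 1/70, Y = ln(70)

Elasticity = (1/70) · (70 / (ln(70))) = 1/ln(70) ≈ 0.2354

Interpretation: for a small percentage change in X, the percentage change in Y is approximately 0.24 times as large.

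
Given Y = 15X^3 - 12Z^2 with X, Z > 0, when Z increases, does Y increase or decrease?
Y decreases

Taking the partial derivative:
∂Y/∂Z = -24Z

∂Y/∂Z = -24Z < 0 (assuming positive values)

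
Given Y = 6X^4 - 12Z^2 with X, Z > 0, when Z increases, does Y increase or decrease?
Y decreases

Taking the partial derivative:
∂Y/∂Z = -24Z

∂Y/∂Z = -24Z < 0 (assuming positive values)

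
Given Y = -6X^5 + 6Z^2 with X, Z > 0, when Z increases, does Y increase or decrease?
Y increases

Taking the partial derivative:
∂Y/∂Z = 12Z

∂Y/∂Z = 12Z > 0 (assuming positive values)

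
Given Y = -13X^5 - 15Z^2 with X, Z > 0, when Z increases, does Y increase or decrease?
Y decreases

Taking the partial derivative:
∂Y/∂Z = -30Z

∂Y/∂Z = -30Z < 0 (assuming positive values)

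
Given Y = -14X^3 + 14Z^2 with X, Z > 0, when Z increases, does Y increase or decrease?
Y increases

Taking the partial derivative:
∂Y/∂Z = 28Z

∂Y/∂Z = 28Z > 0 (assuming positive values)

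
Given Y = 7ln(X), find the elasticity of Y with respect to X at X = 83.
Elasticity = 1/ln(83) ≈ 0.2263

Elasticity = (dY/dX) · (X/Y)

dY/dX = 7/X
At X = 83: dY/dX = 7/83, Y = 7·ln(83)

Elasticity = (7/83) · (83 / (7·ln(83))) = 1/ln(83) ≈ 0.2263

Interpretation: for a small percentage change in X, the percentage change in Y is approximately 0.23 times as large.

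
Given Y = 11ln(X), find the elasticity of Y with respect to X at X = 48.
Elasticity = 1/ln(48) ≈ 0.2583

Elasticity = (dY/dX) · (X/Y)

dY/dX = 11/X
At X = 48: dY/dX = 11/48, Y = 11·ln(48)

Elasticity = (11/48) · (48 / (11·ln(48))) = 1/ln(48) ≈ 0.2583

Interpretation: for a small percentage change in X, the percentage change in Y is approximately 0.26 times as large.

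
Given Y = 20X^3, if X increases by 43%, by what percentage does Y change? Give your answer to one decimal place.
192.4%

For Y = 20X^3:
If X → X(1 + 0.43)
Then Y → Y · (1 + 0.43)^3
     ≈ Y · 2.9242

Percentage change = ((1 + 0.43)^3 − 1) × 100% ≈ 192.4%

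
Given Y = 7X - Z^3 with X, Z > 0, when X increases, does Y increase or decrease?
Y increases

Taking the partial derivative:
∂Y/∂X = 7

∂Y/∂X = 7 > 0 (assuming positive values)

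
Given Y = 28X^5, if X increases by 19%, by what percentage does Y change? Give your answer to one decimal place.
138.6%

For Y = 28X^5:
If X → X(1 + 0.19)
Then Y → Y · (1 + 0.19)^5
     ≈ Y · 2.3864

Percentage change = ((1 + 0.19)^5 − 1) × 100% ≈ 138.6%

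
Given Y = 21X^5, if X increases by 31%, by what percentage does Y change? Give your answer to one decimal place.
285.8%

For Y = 21X^5:
If X → X(1 + 0.31)
Then Y → Y · (1 + 0.31)^5
     ≈ Y · 3.8579

Percentage change = ((1 + 0.31)^5 − 1) × 100% ≈ 285.8%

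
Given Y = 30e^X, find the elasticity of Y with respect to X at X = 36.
Elasticity = 36

Elasticity = (dY/dX) · (X/Y)

dY/dX = 30·e^X
At X = 36: dY/dX = 30·e^36, Y = 30·e^36

Elasticity = (30·e^36) · (36 / (30·e^36)) = 36

Interpretation: for a small percentage change in X, the percentage change in Y is approximately 36.00 times as large.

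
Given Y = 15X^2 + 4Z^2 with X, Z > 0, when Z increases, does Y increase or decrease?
Y increases

Taking the partial derivative:
∂Y/∂Z = 8Z

∂Y/∂Z = 8Z > 0 (assuming positive values)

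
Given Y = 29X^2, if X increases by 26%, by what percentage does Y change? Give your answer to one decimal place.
58.8%

For Y = 29X^2:
If X → X(1 + 0.26)
Then Y → Y · (1 + 0.26)^2
     = Y · 1.5876

Percentage change = ((1 + 0.26)^2 − 1) × 100% ≈ 58.8%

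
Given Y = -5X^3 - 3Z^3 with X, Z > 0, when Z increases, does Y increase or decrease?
Y decreases

Taking the partial derivative:
∂Y/∂Z = -9Z^2

∂Y/∂Z = -9Z^2 < 0 (assuming positive values)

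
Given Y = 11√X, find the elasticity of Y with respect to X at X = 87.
Elasticity = 1/2

Elasticity = (dY/dX) · (X/Y)

dY/dX = 11/(2·√X)
At X = 87: dY/dX = 11·√87/174, Y = 11·√87

Elasticity = (11·√87/174) · (87 / (11·√87)) = 1/2

Interpretation: for a small percentage change in X, the percentage change in Y is approximately 0.50 times as large.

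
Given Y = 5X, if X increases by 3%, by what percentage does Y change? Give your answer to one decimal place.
3.0%

For Y = 5X:
If X → X(1 + 0.03)
Then Y → Y · (1 + 0.03)^1
     = Y · 1.0300

Percentage change = ((1 + 0.03)^1 − 1) × 100% = 3.0%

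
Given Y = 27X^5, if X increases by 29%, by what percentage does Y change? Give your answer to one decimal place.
257.2%

For Y = 27X^5:
If X → X(1 + 0.29)
Then Y → Y · (1 + 0.29)^5
     ≈ Y · 3.5723

Percentage change = ((1 + 0.29)^5 − 1) × 100% ≈ 257.2%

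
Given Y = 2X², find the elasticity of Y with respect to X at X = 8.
Elasticity = 2

Elasticity = (dY/dX) · (X/Y)

dY/dX = 4·X
At X = 8: dY/dX = 32, Y = 128

Elasticity = 32 · (8 / 128) = 2

Interpretation: for a small percentage change in X, the percentage change in Y is approximately 2.00 times as large.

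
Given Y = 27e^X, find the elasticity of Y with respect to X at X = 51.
Elasticity = 51

Elasticity = (dY/dX) · (X/Y)

dY/dX = 27·e^X
At X = 51: dY/dX = 27·e^51, Y = 27·e^51

Elasticity = (27·e^51) · (51 / (27·e^51)) = 51

Interpretation: for a small percentage change in X, the percentage change in Y is approximately 51.00 times as large.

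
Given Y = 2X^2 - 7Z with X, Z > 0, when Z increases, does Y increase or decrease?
Y decreases

Taking the partial derivative:
∂Y/∂Z = -7

∂Y/∂Z = -7 < 0 (assuming positive values)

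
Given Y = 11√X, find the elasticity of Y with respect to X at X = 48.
Elasticity = 1/2

Elasticity = (dY/dX) · (X/Y)

dY/dX = 11/(2·√X)
At X = 48: dY/dX = 11·√3/24, Y = 44·√3

Elasticity = (11·√3/24) · (48 / (44·√3)) = 1/2

Interpretation: for a small percentage change in X, the percentage change in Y is approximately 0.50 times as large.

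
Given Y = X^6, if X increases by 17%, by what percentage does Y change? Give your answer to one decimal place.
156.5%

For Y = X^6:
If X → X(1 + 0.17)
Then Y → Y · (1 + 0.17)^6
     ≈ Y · 2.5652

Percentage change = ((1 + 0.17)^6 − 1) × 100% ≈ 156.5%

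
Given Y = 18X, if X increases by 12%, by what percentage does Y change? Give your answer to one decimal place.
12.0%

For Y = 18X:
If X → X(1 + 0.12)
Then Y → Y · (1 + 0.12)^1
     = Y · 1.1200

Percentage change = ((1 + 0.12)^1 − 1) × 100% = 12.0%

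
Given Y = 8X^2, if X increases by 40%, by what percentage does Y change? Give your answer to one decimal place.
96.0%

For Y = 8X^2:
If X → X(1 + 0.4)
Then Y → Y · (1 + 0.4)^2
     = Y · 1.9600

Percentage change = ((1 + 0.4)^2 − 1) × 100% = 96.0%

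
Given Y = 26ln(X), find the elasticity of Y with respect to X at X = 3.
Elasticity = 1/ln(3) ≈ 0.9102

Elasticity = (dY/dX) · (X/Y)

dY/dX = 26/X
At X = 3: dY/dX = 26/3, Y = 26·ln(3)

Elasticity = (26/3) · (3 / (26·ln(3))) = 1/ln(3) ≈ 0.9102

Interpretation: for a small percentage change in X, the percentage change in Y is approximately 0.91 times as large.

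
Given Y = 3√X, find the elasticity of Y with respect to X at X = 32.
Elasticity = 1/2

Elasticity = (dY/dX) · (X/Y)

dY/dX = 3/(2·√X)
At X = 32: dY/dX = 3·√2/16, Y = 12·√2

Elasticity = (3·√2/16) · (32 / (12·√2)) = 1/2

Interpretation: for a small percentage change in X, the percentage change in Y is approximately 0.50 times as large.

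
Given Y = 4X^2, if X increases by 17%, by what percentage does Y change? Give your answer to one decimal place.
36.9%

For Y = 4X^2:
If X → X(1 + 0.17)
Then Y → Y · (1 + 0.17)^2
     = Y · 1.3689

Percentage change = ((1 + 0.17)^2 − 1) × 100% ≈ 36.9%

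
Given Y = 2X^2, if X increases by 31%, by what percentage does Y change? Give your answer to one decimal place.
71.6%

For Y = 2X^2:
If X → X(1 + 0.31)
Then Y → Y · (1 + 0.31)^2
     = Y · 1.7161

Percentage change = ((1 + 0.31)^2 − 1) × 100% ≈ 71.6%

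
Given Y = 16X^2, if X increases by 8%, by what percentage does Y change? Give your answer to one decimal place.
16.6%

For Y = 16X^2:
If X → X(1 + 0.08)
Then Y → Y · (1 + 0.08)^2
     = Y · 1.1664

Percentage change = ((1 + 0.08)^2 − 1) × 100% ≈ 16.6%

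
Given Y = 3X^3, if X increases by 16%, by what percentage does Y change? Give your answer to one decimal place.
56.1%

For Y = 3X^3:
If X → X(1 + 0.16)
Then Y → Y · (1 + 0.16)^3
     ≈ Y · 1.5609

Percentage change = ((1 + 0.16)^3 − 1) × 100% ≈ 56.1%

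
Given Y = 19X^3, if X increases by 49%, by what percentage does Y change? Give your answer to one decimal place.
230.8%

For Y = 19X^3:
If X → X(1 + 0.49)
Then Y → Y · (1 + 0.49)^3
     ≈ Y · 3.3079

Percentage change = ((1 + 0.49)^3 − 1) × 100% ≈ 230.8%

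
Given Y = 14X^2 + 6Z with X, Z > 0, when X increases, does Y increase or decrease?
Y increases

Taking the partial derivative:
∂Y/∂X = 28X

∂Y/∂X = 28X > 0 (assuming positive values)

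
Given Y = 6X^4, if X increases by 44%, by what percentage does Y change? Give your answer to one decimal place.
330.0%

For Y = 6X^4:
If X → X(1 + 0.44)
Then Y → Y · (1 + 0.44)^4
     ≈ Y · 4.2998

Percentage change = ((1 + 0.44)^4 − 1) × 100% ≈ 330.0%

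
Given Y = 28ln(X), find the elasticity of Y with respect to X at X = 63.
Elasticity = 1/ln(63) ≈ 0.2414

Elasticity = (dY/dX) · (X/Y)

dY/dX = 28/X
At X = 63: dY/dX = 4/9, Y = 28·ln(63)

Elasticity = (4/9) · (63 / (28·ln(63))) = 1/ln(63) ≈ 0.2414

Interpretation: for a small percentage change in X, the percentage change in Y is approximately 0.24 times as large.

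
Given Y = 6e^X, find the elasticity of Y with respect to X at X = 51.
Elasticity = 51

Elasticity = (dY/dX) · (X/Y)

dY/dX = 6·e^X
At X = 51: dY/dX = 6·e^51, Y = 6·e^51

Elasticity = (6·e^51) · (51 / (6·e^51)) = 51

Interpretation: for a small percentage change in X, the percentage change in Y is approximately 51.00 times as large.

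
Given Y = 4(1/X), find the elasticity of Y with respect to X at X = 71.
Elasticity = -1

Elasticity = (dY/dX) · (X/Y)

dY/dX = -4/X²
At X = 71: dY/dX = -4/5041, Y = 4/71

Elasticity = (-4/5041) · (71 / (4/71)) = -1

Interpretation: for a small percentage change in X, the percentage change in Y is approximately -1.00 times as large.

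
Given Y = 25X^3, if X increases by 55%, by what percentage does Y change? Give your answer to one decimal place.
272.4%

For Y = 25X^3:
If X → X(1 + 0.55)
Then Y → Y · (1 + 0.55)^3
     ≈ Y · 3.7239

Percentage change = ((1 + 0.55)^3 − 1) × 100% ≈ 272.4%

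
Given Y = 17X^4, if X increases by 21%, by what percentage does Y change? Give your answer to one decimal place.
114.4%

For Y = 17X^4:
If X → X(1 + 0.21)
Then Y → Y · (1 + 0.21)^4
     ≈ Y · 2.1436

Percentage change = ((1 + 0.21)^4 − 1) × 100% ≈ 114.4%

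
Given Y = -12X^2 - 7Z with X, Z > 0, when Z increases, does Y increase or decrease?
Y decreases

Taking the partial derivative:
∂Y/∂Z = -7

∂Y/∂Z = -7 < 0 (assuming positive values)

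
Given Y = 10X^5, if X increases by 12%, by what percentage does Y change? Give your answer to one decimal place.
76.2%

For Y = 10X^5:
If X → X(1 + 0.12)
Then Y → Y · (1 + 0.12)^5
     ≈ Y · 1.7623

Percentage change = ((1 + 0.12)^5 − 1) × 100% ≈ 76.2%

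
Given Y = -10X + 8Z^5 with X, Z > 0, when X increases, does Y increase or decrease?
Y decreases

Taking the partial derivative:
∂Y/∂X = -10

∂Y/∂X = -10 < 0 (assuming positive values)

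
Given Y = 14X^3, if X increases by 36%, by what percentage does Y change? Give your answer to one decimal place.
151.5%

For Y = 14X^3:
If X → X(1 + 0.36)
Then Y → Y · (1 + 0.36)^3
     ≈ Y · 2.5155

Percentage change = ((1 + 0.36)^3 − 1) × 100% ≈ 151.5%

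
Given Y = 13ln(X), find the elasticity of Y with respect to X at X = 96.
Elasticity = 1/ln(96) ≈ 0.2191

Elasticity = (dY/dX) · (X/Y)

dY/dX = 13/X
At X = 96: dY/dX = 13/96, Y = 13·ln(96)

Elasticity = (13/96) · (96 / (13·ln(96))) = 1/ln(96) ≈ 0.2191

Interpretation: for a small percentage change in X, the percentage change in Y is approximately 0.22 times as large.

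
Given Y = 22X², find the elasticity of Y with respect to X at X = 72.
Elasticity = 2

Elasticity = (dY/dX) · (X/Y)

dY/dX = 44·X
At X = 72: dY/dX = 3168, Y = 114048

Elasticity = 3168 · (72 / 114048) = 2

Interpretation: for a small percentage change in X, the percentage change in Y is approximately 2.00 times as large.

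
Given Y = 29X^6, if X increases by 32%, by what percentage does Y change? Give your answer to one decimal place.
429.0%

For Y = 29X^6:
If X → X(1 + 0.32)
Then Y → Y · (1 + 0.32)^6
     ≈ Y · 5.2899

Percentage change = ((1 + 0.32)^6 − 1) × 100% ≈ 429.0%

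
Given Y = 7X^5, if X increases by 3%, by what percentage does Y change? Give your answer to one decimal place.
15.9%

For Y = 7X^5:
If X → X(1 + 0.03)
Then Y → Y · (1 + 0.03)^5
     ≈ Y · 1.1593

Percentage change = ((1 + 0.03)^5 − 1) × 100% ≈ 15.9%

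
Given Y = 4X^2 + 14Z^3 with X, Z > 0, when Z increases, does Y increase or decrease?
Y increases

Taking the partial derivative:
∂Y/∂Z = 42Z^2

∂Y/∂Z = 42Z^2 > 0 (assuming positive values)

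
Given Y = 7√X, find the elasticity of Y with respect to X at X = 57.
Elasticity = 1/2

Elasticity = (dY/dX) · (X/Y)

dY/dX = 7/(2·√X)
At X = 57: dY/dX = 7·√57/114, Y = 7·√57

Elasticity = (7·√57/114) · (57 / (7·√57)) = 1/2

Interpretation: for a small percentage change in X, the percentage change in Y is approximately 0.50 times as large.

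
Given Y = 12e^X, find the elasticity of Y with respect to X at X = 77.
Elasticity = 77

Elasticity = (dY/dX) · (X/Y)

dY/dX = 12·e^X
At X = 77: dY/dX = 12·e^77, Y = 12·e^77

Elasticity = (12·e^77) · (77 / (12·e^77)) = 77

Interpretation: for a small percentage change in X, the percentage change in Y is approximately 77.00 times as large.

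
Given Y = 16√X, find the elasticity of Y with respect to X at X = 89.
Elasticity = 1/2

Elasticity = (dY/dX) · (X/Y)

dY/dX = 8/√X
At X = 89: dY/dX = 8·√89/89, Y = 16·√89

Elasticity = (8·√89/89) · (89 / (16·√89)) = 1/2

Interpretation: for a small percentage change in X, the percentage change in Y is approximately 0.50 times as large.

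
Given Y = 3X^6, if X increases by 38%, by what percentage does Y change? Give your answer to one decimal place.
590.7%

For Y = 3X^6:
If X → X(1 + 0.38)
Then Y → Y · (1 + 0.38)^6
     ≈ Y · 6.9068

Percentage change = ((1 + 0.38)^6 − 1) × 100% ≈ 590.7%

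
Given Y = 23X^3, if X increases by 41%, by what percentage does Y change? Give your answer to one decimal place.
180.3%

For Y = 23X^3:
If X → X(1 + 0.41)
Then Y → Y · (1 + 0.41)^3
     ≈ Y · 2.8032

Percentage change = ((1 + 0.41)^3 − 1) × 100% ≈ 180.3%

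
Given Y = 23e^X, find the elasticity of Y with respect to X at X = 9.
Elasticity = 9

Elasticity = (dY/dX) · (X/Y)

dY/dX = 23·e^X
At X = 9: dY/dX = 23·e^9, Y = 23·e^9

Elasticity = (23·e^9) · (9 / (23·e^9)) = 9

Interpretation: for a small percentage change in X, the percentage change in Y is approximately 9.00 times as large.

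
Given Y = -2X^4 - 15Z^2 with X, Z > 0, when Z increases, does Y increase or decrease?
Y decreases

Taking the partial derivative:
∂Y/∂Z = -30Z

∂Y/∂Z = -30Z < 0 (assuming positive values)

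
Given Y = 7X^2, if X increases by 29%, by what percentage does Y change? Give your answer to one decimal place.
66.4%

For Y = 7X^2:
If X → X(1 + 0.29)
Then Y → Y · (1 + 0.29)^2
     = Y · 1.6641

Percentage change = ((1 + 0.29)^2 − 1) × 100% ≈ 66.4%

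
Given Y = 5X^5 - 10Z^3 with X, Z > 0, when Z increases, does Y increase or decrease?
Y decreases

Taking the partial derivative:
∂Y/∂Z = -30Z^2

∂Y/∂Z = -30Z^2 < 0 (assuming positive values)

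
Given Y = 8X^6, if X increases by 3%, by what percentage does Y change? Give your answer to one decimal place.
19.4%

For Y = 8X^6:
If X → X(1 + 0.03)
Then Y → Y · (1 + 0.03)^6
     ≈ Y · 1.1941

Percentage change = ((1 + 0.03)^6 − 1) × 100% ≈ 19.4%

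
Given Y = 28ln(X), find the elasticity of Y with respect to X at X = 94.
Elasticity = 1/ln(94) ≈ 0.2201

Elasticity = (dY/dX) · (X/Y)

dY/dX = 28/X
At X = 94: dY/dX = 14/47, Y = 28·ln(94)

Elasticity = (14/47) · (94 / (28·ln(94))) = 1/ln(94) ≈ 0.2201

Interpretation: for a small percentage change in X, the percentage change in Y is approximately 0.22 times as large.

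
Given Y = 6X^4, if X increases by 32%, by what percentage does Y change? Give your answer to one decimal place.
203.6%

For Y = 6X^4:
If X → X(1 + 0.32)
Then Y → Y · (1 + 0.32)^4
     ≈ Y · 3.0360

Percentage change = ((1 + 0.32)^4 − 1) × 100% ≈ 203.6%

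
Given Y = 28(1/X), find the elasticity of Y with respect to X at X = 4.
Elasticity = -1

Elasticity = (dY/dX) · (X/Y)

dY/dX = -28/X²
At X = 4: dY/dX = -7/4, Y = 7

Elasticity = (-7/4) · (4 / 7) = -1

Interpretation: for a small percentage change in X, the percentage change in Y is approximately -1.00 times as large.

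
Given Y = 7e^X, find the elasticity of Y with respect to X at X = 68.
Elasticity = 68

Elasticity = (dY/dX) · (X/Y)

dY/dX = 7·e^X
At X = 68: dY/dX = 7·e^68, Y = 7·e^68

Elasticity = (7·e^68) · (68 / (7·e^68)) = 68

Interpretation: for a small percentage change in X, the percentage change in Y is approximately 68.00 times as large.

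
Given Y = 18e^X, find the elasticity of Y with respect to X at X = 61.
Elasticity = 61

Elasticity = (dY/dX) · (X/Y)

dY/dX = 18·e^X
At X = 61: dY/dX = 18·e^61, Y = 18·e^61

Elasticity = (18·e^61) · (61 / (18·e^61)) = 61

Interpretation: for a small percentage change in X, the percentage change in Y is approximately 61.00 times as large.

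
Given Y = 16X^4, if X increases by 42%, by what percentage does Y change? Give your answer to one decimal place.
306.6%

For Y = 16X^4:
If X → X(1 + 0.42)
Then Y → Y · (1 + 0.42)^4
     ≈ Y · 4.0659

Percentage change = ((1 + 0.42)^4 − 1) × 100% ≈ 306.6%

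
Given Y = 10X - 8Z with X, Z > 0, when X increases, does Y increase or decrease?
Y increases

Taking the partial derivative:
∂Y/∂X = 10

∂Y/∂X = 10 > 0 (assuming positive values)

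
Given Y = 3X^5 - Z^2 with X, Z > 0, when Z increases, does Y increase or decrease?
Y decreases

Taking the partial derivative:
∂Y/∂Z = -2Z

∂Y/∂Z = -2Z < 0 (assuming positive values)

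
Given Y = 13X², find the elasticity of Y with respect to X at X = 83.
Elasticity = 2

Elasticity = (dY/dX) · (X/Y)

dY/dX = 26·X
At X = 83: dY/dX = 2158, Y = 89557

Elasticity = 2158 · (83 / 89557) = 2

Interpretation: for a small percentage change in X, the percentage change in Y is approximately 2.00 times as large.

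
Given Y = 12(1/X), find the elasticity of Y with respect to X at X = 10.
Elasticity = -1

Elasticity = (dY/dX) · (X/Y)

dY/dX = -12/X²
At X = 10: dY/dX = -3/25, Y = 6/5

Elasticity = (-3/25) · (10 / (6/5)) = -1

Interpretation: for a small percentage change in X, the percentage change in Y is approximately -1.00 times as large.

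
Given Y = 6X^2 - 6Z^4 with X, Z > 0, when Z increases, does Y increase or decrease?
Y decreases

Taking the partial derivative:
∂Y/∂Z = -24Z^3

∂Y/∂Z = -24Z^3 < 0 (assuming positive values)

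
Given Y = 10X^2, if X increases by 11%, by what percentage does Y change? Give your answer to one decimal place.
23.2%

For Y = 10X^2:
If X → X(1 + 0.11)
Then Y → Y · (1 + 0.11)^2
     = Y · 1.2321

Percentage change = ((1 + 0.11)^2 − 1) × 100% ≈ 23.2%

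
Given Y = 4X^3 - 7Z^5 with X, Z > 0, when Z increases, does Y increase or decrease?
Y decreases

Taking the partial derivative:
∂Y/∂Z = -35Z^4

∂Y/∂Z = -35Z^4 < 0 (assuming positive values)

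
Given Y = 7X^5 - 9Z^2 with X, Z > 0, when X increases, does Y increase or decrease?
Y increases

Taking the partial derivative:
∂Y/∂X = 35X^4

∂Y/∂X = 35X^4 > 0 (assuming positive values)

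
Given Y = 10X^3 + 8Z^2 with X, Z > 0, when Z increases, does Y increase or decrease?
Y increases

Taking the partial derivative:
∂Y/∂Z = 16Z

∂Y/∂Z = 16Z > 0 (assuming positive values)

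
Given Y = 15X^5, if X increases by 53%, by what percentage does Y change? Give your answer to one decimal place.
738.4%

For Y = 15X^5:
If X → X(1 + 0.53)
Then Y → Y · (1 + 0.53)^5
     ≈ Y · 8.3841

Percentage change = ((1 + 0.53)^5 − 1) × 100% ≈ 738.4%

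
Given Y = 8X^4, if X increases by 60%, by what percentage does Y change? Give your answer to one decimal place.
555.4%

For Y = 8X^4:
If X → X(1 + 0.6)
Then Y → Y · (1 + 0.6)^4
     = Y · 6.5536

Percentage change = ((1 + 0.6)^4 − 1) × 100% ≈ 555.4%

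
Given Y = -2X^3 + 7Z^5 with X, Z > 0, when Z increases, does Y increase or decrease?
Y increases

Taking the partial derivative:
∂Y/∂Z = 35Z^4

∂Y/∂Z = 35Z^4 > 0 (assuming positive values)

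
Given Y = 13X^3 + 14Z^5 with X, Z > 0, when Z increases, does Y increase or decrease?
Y increases

Taking the partial derivative:
∂Y/∂Z = 70Z^4

∂Y/∂Z = 70Z^4 > 0 (assuming positive values)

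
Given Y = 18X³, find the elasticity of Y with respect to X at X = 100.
Elasticity = 3

Elasticity = (dY/dX) · (X/Y)

dY/dX = 54·X²
At X = 100: dY/dX = 540000, Y = 18000000

Elasticity = 540000 · (100 / 18000000) = 3

Interpretation: for a small percentage change in X, the percentage change in Y is approximately 3.00 times as large.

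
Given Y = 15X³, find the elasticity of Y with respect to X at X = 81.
Elasticity = 3

Elasticity = (dY/dX) · (X/Y)

dY/dX = 45·X²
At X = 81: dY/dX = 295245, Y = 7971615

Elasticity = 295245 · (81 / 7971615) = 3

Interpretation: for a small percentage change in X, the percentage change in Y is approximately 3.00 times as large.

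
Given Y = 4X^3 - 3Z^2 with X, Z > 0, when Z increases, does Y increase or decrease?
Y decreases

Taking the partial derivative:
∂Y/∂Z = -6Z

∂Y/∂Z = -6Z < 0 (assuming positive values)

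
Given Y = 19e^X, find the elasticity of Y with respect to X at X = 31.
Elasticity = 31

Elasticity = (dY/dX) · (X/Y)

dY/dX = 19·e^X
At X = 31: dY/dX = 19·e^31, Y = 19·e^31

Elasticity = (19·e^31) · (31 / (19·e^31)) = 31

Interpretation: for a small percentage change in X, the percentage change in Y is approximately 31.00 times as large.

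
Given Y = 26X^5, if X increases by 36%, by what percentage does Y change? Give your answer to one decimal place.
365.3%

For Y = 26X^5:
If X → X(1 + 0.36)
Then Y → Y · (1 + 0.36)^5
     ≈ Y · 4.6526

Percentage change = ((1 + 0.36)^5 − 1) × 100% ≈ 365.3%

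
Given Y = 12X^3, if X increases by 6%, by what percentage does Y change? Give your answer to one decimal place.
19.1%

For Y = 12X^3:
If X → X(1 + 0.06)
Then Y → Y · (1 + 0.06)^3
     ≈ Y · 1.1910

Percentage change = ((1 + 0.06)^3 − 1) × 100% ≈ 19.1%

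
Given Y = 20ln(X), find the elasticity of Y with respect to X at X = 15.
Elasticity = 1/ln(15) ≈ 0.3693

Elasticity = (dY/dX) · (X/Y)

dY/dX = 20/X
At X = 15: dY/dX = 4/3, Y = 20·ln(15)

Elasticity = (4/3) · (15 / (20·ln(15))) = 1/ln(15) ≈ 0.3693

Interpretation: for a small percentage change in X, the percentage change in Y is approximately 0.37 times as large.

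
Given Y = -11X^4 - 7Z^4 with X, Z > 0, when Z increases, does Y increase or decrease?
Y decreases

Taking the partial derivative:
∂Y/∂Z = -28Z^3

∂Y/∂Z = -28Z^3 < 0 (assuming positive values)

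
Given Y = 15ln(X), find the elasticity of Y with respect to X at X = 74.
Elasticity = 1/ln(74) ≈ 0.2323

Elasticity = (dY/dX) · (X/Y)

dY/dX = 15/X
At X = 74: dY/dX = 15/74, Y = 15·ln(74)

Elasticity = (15/74) · (74 / (15·ln(74))) = 1/ln(74) ≈ 0.2323

Interpretation: for a small percentage change in X, the percentage change in Y is approximately 0.23 times as large.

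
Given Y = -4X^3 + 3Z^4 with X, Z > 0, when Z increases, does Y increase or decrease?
Y increases

Taking the partial derivative:
∂Y/∂Z = 12Z^3

∂Y/∂Z = 12Z^3 > 0 (assuming positive values)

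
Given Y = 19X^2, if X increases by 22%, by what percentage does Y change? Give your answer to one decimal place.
48.8%

For Y = 19X^2:
If X → X(1 + 0.22)
Then Y → Y · (1 + 0.22)^2
     = Y · 1.4884

Percentage change = ((1 + 0.22)^2 − 1) × 100% ≈ 48.8%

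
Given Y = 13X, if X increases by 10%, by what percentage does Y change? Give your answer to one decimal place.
10.0%

For Y = 13X:
If X → X(1 + 0.1)
Then Y → Y · (1 + 0.1)^1
     = Y · 1.1000

Percentage change = ((1 + 0.1)^1 − 1) × 100% = 10.0%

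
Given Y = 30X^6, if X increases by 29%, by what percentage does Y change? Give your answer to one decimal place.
360.8%

For Y = 30X^6:
If X → X(1 + 0.29)
Then Y → Y · (1 + 0.29)^6
     ≈ Y · 4.6083

Percentage change = ((1 + 0.29)^6 − 1) × 100% ≈ 360.8%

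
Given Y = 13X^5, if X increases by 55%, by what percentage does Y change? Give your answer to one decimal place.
794.7%

For Y = 13X^5:
If X → X(1 + 0.55)
Then Y → Y · (1 + 0.55)^5
     ≈ Y · 8.9466

Percentage change = ((1 + 0.55)^5 − 1) × 100% ≈ 794.7%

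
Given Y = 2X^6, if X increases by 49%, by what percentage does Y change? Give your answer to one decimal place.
994.3%

For Y = 2X^6:
If X → X(1 + 0.49)
Then Y → Y · (1 + 0.49)^6
     ≈ Y · 10.9425

Percentage change = ((1 + 0.49)^6 − 1) × 100% ≈ 994.3%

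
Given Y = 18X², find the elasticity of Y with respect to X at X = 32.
Elasticity = 2

Elasticity = (dY/dX) · (X/Y)

dY/dX = 36·X
At X = 32: dY/dX = 1152, Y = 18432

Elasticity = 1152 · (32 / 18432) = 2

Interpretation: for a small percentage change in X, the percentage change in Y is approximately 2.00 times as large.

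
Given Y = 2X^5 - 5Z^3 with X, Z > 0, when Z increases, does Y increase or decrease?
Y decreases

Taking the partial derivative:
∂Y/∂Z = -15Z^2

∂Y/∂Z = -15Z^2 < 0 (assuming positive values)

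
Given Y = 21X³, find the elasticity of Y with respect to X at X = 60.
Elasticity = 3

Elasticity = (dY/dX) · (X/Y)

dY/dX = 63·X²
At X = 60: dY/dX = 226800, Y = 4536000

Elasticity = 226800 · (60 / 4536000) = 3

Interpretation: for a small percentage change in X, the percentage change in Y is approximately 3.00 times as large.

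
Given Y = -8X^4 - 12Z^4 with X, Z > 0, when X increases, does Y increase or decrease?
Y decreases

Taking the partial derivative:
∂Y/∂X = -32X^3

∂Y/∂X = -32X^3 < 0 (assuming positive values)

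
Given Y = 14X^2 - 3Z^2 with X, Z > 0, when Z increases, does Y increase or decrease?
Y decreases

Taking the partial derivative:
∂Y/∂Z = -6Z

∂Y/∂Z = -6Z < 0 (assuming positive values)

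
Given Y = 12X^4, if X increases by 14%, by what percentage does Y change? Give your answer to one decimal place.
68.9%

For Y = 12X^4:
If X → X(1 + 0.14)
Then Y → Y · (1 + 0.14)^4
     ≈ Y · 1.6890

Percentage change = ((1 + 0.14)^4 − 1) × 100% ≈ 68.9%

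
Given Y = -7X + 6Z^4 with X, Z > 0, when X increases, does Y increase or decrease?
Y decreases

Taking the partial derivative:
∂Y/∂X = -7

∂Y/∂X = -7 < 0 (assuming positive values)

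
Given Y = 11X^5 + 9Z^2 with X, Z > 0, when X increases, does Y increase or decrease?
Y increases

Taking the partial derivative:
∂Y/∂X = 55X^4

∂Y/∂X = 55X^4 > 0 (assuming positive values)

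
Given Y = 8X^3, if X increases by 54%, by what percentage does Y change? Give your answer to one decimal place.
265.2%

For Y = 8X^3:
If X → X(1 + 0.54)
Then Y → Y · (1 + 0.54)^3
     ≈ Y · 3.6523

Percentage change = ((1 + 0.54)^3 − 1) × 100% ≈ 265.2%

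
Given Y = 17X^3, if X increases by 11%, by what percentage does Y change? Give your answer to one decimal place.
36.8%

For Y = 17X^3:
If X → X(1 + 0.11)
Then Y → Y · (1 + 0.11)^3
     ≈ Y · 1.3676

Percentage change = ((1 + 0.11)^3 − 1) × 100% ≈ 36.8%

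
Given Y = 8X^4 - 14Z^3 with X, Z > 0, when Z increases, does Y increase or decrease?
Y decreases

Taking the partial derivative:
∂Y/∂Z = -42Z^2

∂Y/∂Z = -42Z^2 < 0 (assuming positive values)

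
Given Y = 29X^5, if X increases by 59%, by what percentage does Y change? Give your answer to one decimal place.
916.2%

For Y = 29X^5:
If X → X(1 + 0.59)
Then Y → Y · (1 + 0.59)^5
     ≈ Y · 10.1622

Percentage change = ((1 + 0.59)^5 − 1) × 100% ≈ 916.2%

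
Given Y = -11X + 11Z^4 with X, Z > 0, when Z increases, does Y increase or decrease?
Y increases

Taking the partial derivative:
∂Y/∂Z = 44Z^3

∂Y/∂Z = 44Z^3 > 0 (assuming positive values)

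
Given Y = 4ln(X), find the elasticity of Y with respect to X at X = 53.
Elasticity = 1/ln(53) ≈ 0.2519

Elasticity = (dY/dX) · (X/Y)

dY/dX = 4/X
At X = 53: dY/dX = 4/53, Y = 4·ln(53)

Elasticity = (4/53) · (53 / (4·ln(53))) = 1/ln(53) ≈ 0.2519

Interpretation: for a small percentage change in X, the percentage change in Y is approximately 0.25 times as large.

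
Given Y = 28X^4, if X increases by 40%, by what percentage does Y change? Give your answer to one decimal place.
284.2%

For Y = 28X^4:
If X → X(1 + 0.4)
Then Y → Y · (1 + 0.4)^4
     = Y · 3.8416

Percentage change = ((1 + 0.4)^4 − 1) × 100% ≈ 284.2%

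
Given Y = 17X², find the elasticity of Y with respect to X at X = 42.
Elasticity = 2

Elasticity = (dY/dX) · (X/Y)

dY/dX = 34·X
At X = 42: dY/dX = 1428, Y = 29988

Elasticity = 1428 · (42 / 29988) = 2

Interpretation: for a small percentage change in X, the percentage change in Y is approximately 2.00 times as large.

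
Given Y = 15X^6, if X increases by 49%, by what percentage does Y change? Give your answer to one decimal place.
994.3%

For Y = 15X^6:
If X → X(1 + 0.49)
Then Y → Y · (1 + 0.49)^6
     ≈ Y · 10.9425

Percentage change = ((1 + 0.49)^6 − 1) × 100% ≈ 994.3%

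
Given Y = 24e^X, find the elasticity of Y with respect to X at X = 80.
Elasticity = 80

Elasticity = (dY/dX) · (X/Y)

dY/dX = 24·e^X
At X = 80: dY/dX = 24·e^80, Y = 24·e^80

Elasticity = (24·e^80) · (80 / (24·e^80)) = 80

Interpretation: for a small percentage change in X, the percentage change in Y is approximately 80.00 times as large.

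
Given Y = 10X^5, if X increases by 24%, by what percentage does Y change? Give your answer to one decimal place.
193.2%

For Y = 10X^5:
If X → X(1 + 0.24)
Then Y → Y · (1 + 0.24)^5
     ≈ Y · 2.9316

Percentage change = ((1 + 0.24)^5 − 1) × 100% ≈ 193.2%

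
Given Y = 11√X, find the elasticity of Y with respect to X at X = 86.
Elasticity = 1/2

Elasticity = (dY/dX) · (X/Y)

dY/dX = 11/(2·√X)
At X = 86: dY/dX = 11·√86/172, Y = 11·√86

Elasticity = (11·√86/172) · (86 / (11·√86)) = 1/2

Interpretation: for a small percentage change in X, the percentage change in Y is approximately 0.50 times as large.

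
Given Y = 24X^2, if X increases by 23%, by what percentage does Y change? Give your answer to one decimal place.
51.3%

For Y = 24X^2:
If X → X(1 + 0.23)
Then Y → Y · (1 + 0.23)^2
     = Y · 1.5129

Percentage change = ((1 + 0.23)^2 − 1) × 100% ≈ 51.3%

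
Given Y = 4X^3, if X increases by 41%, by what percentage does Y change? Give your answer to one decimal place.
180.3%

For Y = 4X^3:
If X → X(1 + 0.41)
Then Y → Y · (1 + 0.41)^3
     ≈ Y · 2.8032

Percentage change = ((1 + 0.41)^3 − 1) × 100% ≈ 180.3%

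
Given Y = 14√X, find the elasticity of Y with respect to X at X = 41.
Elasticity = 1/2

Elasticity = (dY/dX) · (X/Y)

dY/dX = 7/√X
At X = 41: dY/dX = 7·√41/41, Y = 14·√41

Elasticity = (7·√41/41) · (41 / (14·√41)) = 1/2

Interpretation: for a small percentage change in X, the percentage change in Y is approximately 0.50 times as large.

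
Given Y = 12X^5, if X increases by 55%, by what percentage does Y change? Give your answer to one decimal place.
794.7%

For Y = 12X^5:
If X → X(1 + 0.55)
Then Y → Y · (1 + 0.55)^5
     ≈ Y · 8.9466

Percentage change = ((1 + 0.55)^5 − 1) × 100% ≈ 794.7%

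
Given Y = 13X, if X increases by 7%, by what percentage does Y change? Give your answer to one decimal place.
7.0%

For Y = 13X:
If X → X(1 + 0.07)
Then Y → Y · (1 + 0.07)^1
     = Y · 1.0700

Percentage change = ((1 + 0.07)^1 − 1) × 100% = 7.0%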